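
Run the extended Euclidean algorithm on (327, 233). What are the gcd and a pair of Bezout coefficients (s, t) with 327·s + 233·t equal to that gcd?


Euclidean algorithm on (327, 233) — divide until remainder is 0:
  327 = 1 · 233 + 94
  233 = 2 · 94 + 45
  94 = 2 · 45 + 4
  45 = 11 · 4 + 1
  4 = 4 · 1 + 0
gcd(327, 233) = 1.
Track Bezout coefficients alongside the remainders: start with r₀ = 327 = a·1 + b·0 (s = 1, t = 0) and r₁ = 233 = a·0 + b·1 (s = 0, t = 1); each new remainder r_{k+1} = r_{k-1} − q_k·r_k inherits s_{k+1} = s_{k-1} − q_k·s_k, t_{k+1} = t_{k-1} − q_k·t_k, so r_k = a·s_k + b·t_k at every step:
  q = 1: r = 94, s = 1 − 1·0 = 1, t = 0 − 1·1 = -1  (check: 327·1 + 233·(-1) = 94)
  q = 2: r = 45, s = 0 − 2·1 = -2, t = 1 − 2·(-1) = 3  (check: 327·(-2) + 233·3 = 45)
  q = 2: r = 4, s = 1 − 2·(-2) = 5, t = -1 − 2·3 = -7  (check: 327·5 + 233·(-7) = 4)
  q = 11: r = 1, s = -2 − 11·5 = -57, t = 3 − 11·(-7) = 80  (check: 327·(-57) + 233·80 = 1)
The row with r = 1 (the gcd) gives the Bezout coefficients s = -57, t = 80.
Result: 327 · (-57) + 233 · (80) = 1.

gcd(327, 233) = 1; s = -57, t = 80 (check: 327·(-57) + 233·80 = 1).


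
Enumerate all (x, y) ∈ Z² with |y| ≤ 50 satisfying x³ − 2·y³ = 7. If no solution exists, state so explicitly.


The equation is x³ - 2y³ = 7. For fixed y, x³ = 2·y³ + 7, so a solution requires the RHS to be a perfect cube.
Strategy: iterate y from -50 to 50, compute RHS = 2·y³ + 7, and check whether it is a (positive or negative) perfect cube.
Check small values of y:
  y = 0: RHS = 7 is not a perfect cube.
  y = 1: RHS = 9 is not a perfect cube.
  y = -1: RHS = 5 is not a perfect cube.
  y = 2: RHS = 23 is not a perfect cube.
  y = -2: RHS = -9 is not a perfect cube.
  y = 3: RHS = 61 is not a perfect cube.
  y = -3: RHS = -47 is not a perfect cube.
Continuing the search up to |y| = 50 finds no solutions either.
No (x, y) in the scanned range satisfies the equation.

No integer solutions with |y| ≤ 50.


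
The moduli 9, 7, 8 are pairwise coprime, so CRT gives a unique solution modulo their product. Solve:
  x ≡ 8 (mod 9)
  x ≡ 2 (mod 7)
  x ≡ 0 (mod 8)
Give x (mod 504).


Moduli 9, 7, 8 are pairwise coprime; by CRT there is a unique solution modulo M = 9 · 7 · 8 = 504.
Solve pairwise, accumulating the modulus:
  Start with x ≡ 8 (mod 9).
  Combine with x ≡ 2 (mod 7): since gcd(9, 7) = 1, we get a unique residue mod 63.
    Write x = 8 + 9·t and substitute into x ≡ 2 (mod 7): 9·t ≡ 2 − 8 = -6 (mod 7).
    Reduce coefficients mod 7: 2·t ≡ 1 (mod 7).
    The inverse of 2 mod 7 is 4 (since 2·4 = 8 = 1·7 + 1), so t ≡ 4·1 = 4 ≡ 4 (mod 7).
    Then x = 8 + 9·4 = 44, valid modulo lcm(9, 7) = 63: x ≡ 44 (mod 63).
  Combine with x ≡ 0 (mod 8): since gcd(63, 8) = 1, we get a unique residue mod 504.
    Write x = 44 + 63·t and substitute into x ≡ 0 (mod 8): 63·t ≡ 0 − 44 = -44 (mod 8).
    Reduce coefficients mod 8: 7·t ≡ 4 (mod 8).
    The inverse of 7 mod 8 is 7 (since 7·7 = 49 = 6·8 + 1), so t ≡ 7·4 = 28 ≡ 4 (mod 8).
    Then x = 44 + 63·4 = 296, valid modulo lcm(63, 8) = 504: x ≡ 296 (mod 504).
Verify: 296 mod 9 = 8 ✓, 296 mod 7 = 2 ✓, 296 mod 8 = 0 ✓.

x ≡ 296 (mod 504).


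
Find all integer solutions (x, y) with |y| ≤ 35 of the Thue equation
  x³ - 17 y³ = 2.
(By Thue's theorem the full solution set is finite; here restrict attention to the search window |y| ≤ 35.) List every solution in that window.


The equation is x³ - 17y³ = 2. For fixed y, x³ = 17·y³ + 2, so a solution requires the RHS to be a perfect cube.
Strategy: iterate y from -35 to 35, compute RHS = 17·y³ + 2, and check whether it is a (positive or negative) perfect cube.
Check small values of y:
  y = 0: RHS = 2 is not a perfect cube.
  y = 1: RHS = 19 is not a perfect cube.
  y = -1: RHS = -15 is not a perfect cube.
  y = 2: RHS = 138 is not a perfect cube.
  y = -2: RHS = -134 is not a perfect cube.
  y = 3: RHS = 461 is not a perfect cube.
  y = -3: RHS = -457 is not a perfect cube.
Continuing the search up to |y| = 35 finds no solutions either.
No (x, y) in the scanned range satisfies the equation.

No integer solutions with |y| ≤ 35.


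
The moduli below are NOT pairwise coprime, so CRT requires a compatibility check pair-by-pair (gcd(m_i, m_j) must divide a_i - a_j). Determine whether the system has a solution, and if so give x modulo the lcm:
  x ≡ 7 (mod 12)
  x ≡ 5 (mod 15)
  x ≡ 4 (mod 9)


Moduli 12, 15, 9 are not pairwise coprime, so CRT works modulo lcm(m_i) when all pairwise compatibility conditions hold.
Pairwise compatibility: gcd(m_i, m_j) must divide a_i - a_j for every pair.
Merge one congruence at a time:
  Start: x ≡ 7 (mod 12).
  Combine with x ≡ 5 (mod 15): gcd(12, 15) = 3, and 5 - 7 = -2 is NOT divisible by 3.
    ⇒ system is inconsistent (no integer solution).

No solution (the system is inconsistent).


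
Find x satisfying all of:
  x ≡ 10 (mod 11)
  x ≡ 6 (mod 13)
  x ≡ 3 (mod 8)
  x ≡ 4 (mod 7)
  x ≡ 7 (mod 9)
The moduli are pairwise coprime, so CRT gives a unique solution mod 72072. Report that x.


Product of moduli M = 11 · 13 · 8 · 7 · 9 = 72072.
Merge one congruence at a time:
  Start: x ≡ 10 (mod 11).
  Combine with x ≡ 6 (mod 13); new modulus lcm = 143.
    Write x = 10 + 11·t and substitute into x ≡ 6 (mod 13): 11·t ≡ 6 − 10 = -4 (mod 13).
    Reduce coefficients mod 13: 11·t ≡ 9 (mod 13).
    The inverse of 11 mod 13 is 6 (since 11·6 = 66 = 5·13 + 1), so t ≡ 6·9 = 54 ≡ 2 (mod 13).
    Then x = 10 + 11·2 = 32, valid modulo lcm(11, 13) = 143: x ≡ 32 (mod 143).
  Combine with x ≡ 3 (mod 8); new modulus lcm = 1144.
    Write x = 32 + 143·t and substitute into x ≡ 3 (mod 8): 143·t ≡ 3 − 32 = -29 (mod 8).
    Reduce coefficients mod 8: 7·t ≡ 3 (mod 8).
    The inverse of 7 mod 8 is 7 (since 7·7 = 49 = 6·8 + 1), so t ≡ 7·3 = 21 ≡ 5 (mod 8).
    Then x = 32 + 143·5 = 747, valid modulo lcm(143, 8) = 1144: x ≡ 747 (mod 1144).
  Combine with x ≡ 4 (mod 7); new modulus lcm = 8008.
    Write x = 747 + 1144·t and substitute into x ≡ 4 (mod 7): 1144·t ≡ 4 − 747 = -743 (mod 7).
    Reduce coefficients mod 7: 3·t ≡ 6 (mod 7).
    The inverse of 3 mod 7 is 5 (since 3·5 = 15 = 2·7 + 1), so t ≡ 5·6 = 30 ≡ 2 (mod 7).
    Then x = 747 + 1144·2 = 3035, valid modulo lcm(1144, 7) = 8008: x ≡ 3035 (mod 8008).
  Combine with x ≡ 7 (mod 9); new modulus lcm = 72072.
    Write x = 3035 + 8008·t and substitute into x ≡ 7 (mod 9): 8008·t ≡ 7 − 3035 = -3028 (mod 9).
    Reduce coefficients mod 9: 7·t ≡ 5 (mod 9).
    The inverse of 7 mod 9 is 4 (since 7·4 = 28 = 3·9 + 1), so t ≡ 4·5 = 20 ≡ 2 (mod 9).
    Then x = 3035 + 8008·2 = 19051, valid modulo lcm(8008, 9) = 72072: x ≡ 19051 (mod 72072).
Verify against each original: 19051 mod 11 = 10, 19051 mod 13 = 6, 19051 mod 8 = 3, 19051 mod 7 = 4, 19051 mod 9 = 7.

x ≡ 19051 (mod 72072).


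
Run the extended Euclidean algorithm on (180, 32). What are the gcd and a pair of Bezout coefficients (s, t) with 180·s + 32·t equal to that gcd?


Euclidean algorithm on (180, 32) — divide until remainder is 0:
  180 = 5 · 32 + 20
  32 = 1 · 20 + 12
  20 = 1 · 12 + 8
  12 = 1 · 8 + 4
  8 = 2 · 4 + 0
gcd(180, 32) = 4.
Track Bezout coefficients alongside the remainders: start with r₀ = 180 = a·1 + b·0 (s = 1, t = 0) and r₁ = 32 = a·0 + b·1 (s = 0, t = 1); each new remainder r_{k+1} = r_{k-1} − q_k·r_k inherits s_{k+1} = s_{k-1} − q_k·s_k, t_{k+1} = t_{k-1} − q_k·t_k, so r_k = a·s_k + b·t_k at every step:
  q = 5: r = 20, s = 1 − 5·0 = 1, t = 0 − 5·1 = -5  (check: 180·1 + 32·(-5) = 20)
  q = 1: r = 12, s = 0 − 1·1 = -1, t = 1 − 1·(-5) = 6  (check: 180·(-1) + 32·6 = 12)
  q = 1: r = 8, s = 1 − 1·(-1) = 2, t = -5 − 1·6 = -11  (check: 180·2 + 32·(-11) = 8)
  q = 1: r = 4, s = -1 − 1·2 = -3, t = 6 − 1·(-11) = 17  (check: 180·(-3) + 32·17 = 4)
The row with r = 4 (the gcd) gives the Bezout coefficients s = -3, t = 17.
Result: 180 · (-3) + 32 · (17) = 4.

gcd(180, 32) = 4; s = -3, t = 17 (check: 180·(-3) + 32·17 = 4).


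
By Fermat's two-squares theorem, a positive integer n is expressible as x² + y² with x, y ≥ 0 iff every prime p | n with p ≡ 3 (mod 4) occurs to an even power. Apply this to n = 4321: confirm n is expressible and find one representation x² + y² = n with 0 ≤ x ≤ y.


Step 1: Factor n = 4321 = 29 · 149.
Step 2: Check the mod-4 condition on each prime factor: 29 ≡ 1 (mod 4), exponent 1; 149 ≡ 1 (mod 4), exponent 1.
All primes ≡ 3 (mod 4) appear to even exponent (or don't appear), so by the two-squares theorem n IS expressible as a sum of two squares.
Step 3: Build a representation. Here n = 29 · 149 is a product of primes ≡ 1 (mod 4). Each prime p ≡ 1 (mod 4) is itself a sum of two squares; find a² by testing p − a² for a perfect square:
  29: 29 − 1² = 28, 29 − 2² = 25 = 5² ⇒ 29 = 2² + 5².
  149: 149 − 1² = 148, 149 − 2² = 145, 149 − 3² = 140, 149 − 4² = 133, 149 − 5² = 124, 149 − 6² = 113, 149 − 7² = 100 = 10² ⇒ 149 = 7² + 10².
  Combine using the Brahmagupta–Fibonacci identity (a² + b²)(c² + d²) = (ac − bd)² + (ad + bc)² = (ac + bd)² + (ad − bc)²:
  29 · 149 = 4321: from (2² + 5²)(7² + 10²), take (2·7 − 5·10, 2·10 + 5·7) = (14 − 50, 20 + 35) = (-36, 55); dropping signs (only squares matter) gives (36, 55); check 36² + 55² = 1296 + 3025 = 4321 ✓.
Step 4: Order so x ≤ y and verify: 36² + 55² = 1296 + 3025 = 4321 = n. ✓

n = 4321 = 36² + 55² (one valid representation with x ≤ y).


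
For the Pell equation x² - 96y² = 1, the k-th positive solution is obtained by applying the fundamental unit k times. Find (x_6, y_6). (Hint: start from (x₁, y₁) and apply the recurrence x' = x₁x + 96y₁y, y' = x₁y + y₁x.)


Step 1: Find the fundamental solution (x₁, y₁) of x² - 96y² = 1.
  Expand √96 as a continued fraction. a₀ = ⌊√96⌋ = 9; iterate m_{k+1} = d_k·a_k − m_k, d_{k+1} = (96 − m_{k+1}²)/d_k, a_{k+1} = ⌊(a₀ + m_{k+1})/d_{k+1}⌋ (starting m₀ = 0, d₀ = 1), with convergents p_k = a_k·p_{k-1} + p_{k-2}, q_k = a_k·q_{k-1} + q_{k-2} (p₋₁ = 1, q₋₁ = 0):
  k = 0: a₀ = 9; p₀/q₀ = 9/1; p₀² − 96·q₀² = 81 − 96 = -15.
  k = 1: m = 9, d = 15, a = ⌊(9 + 9)/15⌋ = 1; p/q = (1·9 + 1)/(1·1 + 0) = 10/1; p² − 96·q² = 100 − 96 = 4.
  k = 2: m = 6, d = 4, a = ⌊(9 + 6)/4⌋ = 3; p/q = (3·10 + 9)/(3·1 + 1) = 39/4; p² − 96·q² = 1521 − 1536 = -15.
  k = 3: m = 6, d = 15, a = ⌊(9 + 6)/15⌋ = 1; p/q = (1·39 + 10)/(1·4 + 1) = 49/5; p² − 96·q² = 2401 − 2400 = 1.
  The first convergent with p² − 96·q² = 1 gives the fundamental solution (x₁, y₁) = (49, 5).
Step 2: Apply the recurrence (x_{n+1}, y_{n+1}) = (x₁x_n + 96y₁y_n, x₁y_n + y₁x_n) repeatedly.
  From (x_1, y_1) = (49, 5): x_2 = 49·49 + 96·5·5 = 4801; y_2 = 49·5 + 5·49 = 490.
  From (x_2, y_2) = (4801, 490): x_3 = 49·4801 + 96·5·490 = 470449; y_3 = 49·490 + 5·4801 = 48015.
  From (x_3, y_3) = (470449, 48015): x_4 = 49·470449 + 96·5·48015 = 46099201; y_4 = 49·48015 + 5·470449 = 4704980.
  From (x_4, y_4) = (46099201, 4704980): x_5 = 49·46099201 + 96·5·4704980 = 4517251249; y_5 = 49·4704980 + 5·46099201 = 461040025.
  From (x_5, y_5) = (4517251249, 461040025): x_6 = 49·4517251249 + 96·5·461040025 = 442644523201; y_6 = 49·461040025 + 5·4517251249 = 45177217470.
Step 3: Verify x_6² - 96·y_6² = 195934173919840627286401 - 195934173919840627286400 = 1 (should be 1). ✓

(x_1, y_1) = (49, 5); (x_6, y_6) = (442644523201, 45177217470).


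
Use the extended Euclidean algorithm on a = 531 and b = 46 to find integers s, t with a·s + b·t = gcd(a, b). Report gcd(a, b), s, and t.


Euclidean algorithm on (531, 46) — divide until remainder is 0:
  531 = 11 · 46 + 25
  46 = 1 · 25 + 21
  25 = 1 · 21 + 4
  21 = 5 · 4 + 1
  4 = 4 · 1 + 0
gcd(531, 46) = 1.
Track Bezout coefficients alongside the remainders: start with r₀ = 531 = a·1 + b·0 (s = 1, t = 0) and r₁ = 46 = a·0 + b·1 (s = 0, t = 1); each new remainder r_{k+1} = r_{k-1} − q_k·r_k inherits s_{k+1} = s_{k-1} − q_k·s_k, t_{k+1} = t_{k-1} − q_k·t_k, so r_k = a·s_k + b·t_k at every step:
  q = 11: r = 25, s = 1 − 11·0 = 1, t = 0 − 11·1 = -11  (check: 531·1 + 46·(-11) = 25)
  q = 1: r = 21, s = 0 − 1·1 = -1, t = 1 − 1·(-11) = 12  (check: 531·(-1) + 46·12 = 21)
  q = 1: r = 4, s = 1 − 1·(-1) = 2, t = -11 − 1·12 = -23  (check: 531·2 + 46·(-23) = 4)
  q = 5: r = 1, s = -1 − 5·2 = -11, t = 12 − 5·(-23) = 127  (check: 531·(-11) + 46·127 = 1)
The row with r = 1 (the gcd) gives the Bezout coefficients s = -11, t = 127.
Result: 531 · (-11) + 46 · (127) = 1.

gcd(531, 46) = 1; s = -11, t = 127 (check: 531·(-11) + 46·127 = 1).


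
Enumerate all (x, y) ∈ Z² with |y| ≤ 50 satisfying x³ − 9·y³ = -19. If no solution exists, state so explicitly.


The equation is x³ - 9y³ = -19. For fixed y, x³ = 9·y³ − 19, so a solution requires the RHS to be a perfect cube.
Strategy: iterate y from -50 to 50, compute RHS = 9·y³ − 19, and check whether it is a (positive or negative) perfect cube.
Check small values of y:
  y = 0: RHS = -19 is not a perfect cube.
  y = 1: RHS = -10 is not a perfect cube.
  y = -1: RHS = -28 is not a perfect cube.
  y = 2: RHS = 53 is not a perfect cube.
  y = -2: RHS = -91 is not a perfect cube.
  y = 3: RHS = 224 is not a perfect cube.
  y = -3: RHS = -262 is not a perfect cube.
Continuing the search up to |y| = 50 finds no solutions either.
No (x, y) in the scanned range satisfies the equation.

No integer solutions with |y| ≤ 50.


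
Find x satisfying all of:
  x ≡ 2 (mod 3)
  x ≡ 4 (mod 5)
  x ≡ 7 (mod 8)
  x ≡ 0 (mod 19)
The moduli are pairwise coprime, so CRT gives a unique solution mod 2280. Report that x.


Product of moduli M = 3 · 5 · 8 · 19 = 2280.
Merge one congruence at a time:
  Start: x ≡ 2 (mod 3).
  Combine with x ≡ 4 (mod 5); new modulus lcm = 15.
    Write x = 2 + 3·t and substitute into x ≡ 4 (mod 5): 3·t ≡ 4 − 2 = 2 (mod 5).
    The inverse of 3 mod 5 is 2 (since 3·2 = 6 = 1·5 + 1), so t ≡ 2·2 = 4 ≡ 4 (mod 5).
    Then x = 2 + 3·4 = 14, valid modulo lcm(3, 5) = 15: x ≡ 14 (mod 15).
  Combine with x ≡ 7 (mod 8); new modulus lcm = 120.
    Write x = 14 + 15·t and substitute into x ≡ 7 (mod 8): 15·t ≡ 7 − 14 = -7 (mod 8).
    Reduce coefficients mod 8: 7·t ≡ 1 (mod 8).
    The inverse of 7 mod 8 is 7 (since 7·7 = 49 = 6·8 + 1), so t ≡ 7·1 = 7 ≡ 7 (mod 8).
    Then x = 14 + 15·7 = 119, valid modulo lcm(15, 8) = 120: x ≡ 119 (mod 120).
  Combine with x ≡ 0 (mod 19); new modulus lcm = 2280.
    Write x = 119 + 120·t and substitute into x ≡ 0 (mod 19): 120·t ≡ 0 − 119 = -119 (mod 19).
    Reduce coefficients mod 19: 6·t ≡ 14 (mod 19).
    The inverse of 6 mod 19 is 16 (since 6·16 = 96 = 5·19 + 1), so t ≡ 16·14 = 224 ≡ 15 (mod 19).
    Then x = 119 + 120·15 = 1919, valid modulo lcm(120, 19) = 2280: x ≡ 1919 (mod 2280).
Verify against each original: 1919 mod 3 = 2, 1919 mod 5 = 4, 1919 mod 8 = 7, 1919 mod 19 = 0.

x ≡ 1919 (mod 2280).


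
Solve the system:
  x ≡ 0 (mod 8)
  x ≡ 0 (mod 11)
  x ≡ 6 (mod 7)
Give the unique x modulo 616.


Moduli 8, 11, 7 are pairwise coprime; by CRT there is a unique solution modulo M = 8 · 11 · 7 = 616.
Solve pairwise, accumulating the modulus:
  Start with x ≡ 0 (mod 8).
  Combine with x ≡ 0 (mod 11): since gcd(8, 11) = 1, we get a unique residue mod 88.
    Write x = 0 + 8·t and substitute into x ≡ 0 (mod 11): 8·t ≡ 0 − 0 = 0 (mod 11).
    The inverse of 8 mod 11 is 7 (since 8·7 = 56 = 5·11 + 1), so t ≡ 7·0 = 0 ≡ 0 (mod 11).
    Then x = 0 + 8·0 = 0, valid modulo lcm(8, 11) = 88: x ≡ 0 (mod 88).
  Combine with x ≡ 6 (mod 7): since gcd(88, 7) = 1, we get a unique residue mod 616.
    Write x = 0 + 88·t and substitute into x ≡ 6 (mod 7): 88·t ≡ 6 − 0 = 6 (mod 7).
    Reduce coefficients mod 7: 4·t ≡ 6 (mod 7).
    The inverse of 4 mod 7 is 2 (since 4·2 = 8 = 1·7 + 1), so t ≡ 2·6 = 12 ≡ 5 (mod 7).
    Then x = 0 + 88·5 = 440, valid modulo lcm(88, 7) = 616: x ≡ 440 (mod 616).
Verify: 440 mod 8 = 0 ✓, 440 mod 11 = 0 ✓, 440 mod 7 = 6 ✓.

x ≡ 440 (mod 616).


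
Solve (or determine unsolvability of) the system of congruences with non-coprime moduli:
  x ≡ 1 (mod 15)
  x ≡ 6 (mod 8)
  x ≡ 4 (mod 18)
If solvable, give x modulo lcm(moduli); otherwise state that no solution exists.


Moduli 15, 8, 18 are not pairwise coprime, so CRT works modulo lcm(m_i) when all pairwise compatibility conditions hold.
Pairwise compatibility: gcd(m_i, m_j) must divide a_i - a_j for every pair.
Merge one congruence at a time:
  Start: x ≡ 1 (mod 15).
  Combine with x ≡ 6 (mod 8): gcd(15, 8) = 1; 6 - 1 = 5, which IS divisible by 1, so compatible.
    Write x = 1 + 15·t and substitute into x ≡ 6 (mod 8): 15·t ≡ 6 − 1 = 5 (mod 8).
    Reduce coefficients mod 8: 7·t ≡ 5 (mod 8).
    The inverse of 7 mod 8 is 7 (since 7·7 = 49 = 6·8 + 1), so t ≡ 7·5 = 35 ≡ 3 (mod 8).
    Then x = 1 + 15·3 = 46, valid modulo lcm(15, 8) = 120: x ≡ 46 (mod 120).
  Combine with x ≡ 4 (mod 18): gcd(120, 18) = 6; 4 - 46 = -42, which IS divisible by 6, so compatible.
    Write x = 46 + 120·t and substitute into x ≡ 4 (mod 18): 120·t ≡ 4 − 46 = -42 (mod 18).
    Divide the congruence (and modulus) by g = 6: 20·t ≡ -7 (mod 3).
    Reduce coefficients mod 3: 2·t ≡ 2 (mod 3).
    The inverse of 2 mod 3 is 2 (since 2·2 = 4 = 1·3 + 1), so t ≡ 2·2 = 4 ≡ 1 (mod 3).
    Then x = 46 + 120·1 = 166, valid modulo lcm(120, 18) = 360: x ≡ 166 (mod 360).
Verify: 166 mod 15 = 1, 166 mod 8 = 6, 166 mod 18 = 4.

x ≡ 166 (mod 360).


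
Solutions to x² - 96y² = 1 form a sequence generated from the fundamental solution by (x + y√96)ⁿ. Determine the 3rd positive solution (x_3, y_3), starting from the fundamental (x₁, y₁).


Step 1: Find the fundamental solution (x₁, y₁) of x² - 96y² = 1.
  Expand √96 as a continued fraction. a₀ = ⌊√96⌋ = 9; iterate m_{k+1} = d_k·a_k − m_k, d_{k+1} = (96 − m_{k+1}²)/d_k, a_{k+1} = ⌊(a₀ + m_{k+1})/d_{k+1}⌋ (starting m₀ = 0, d₀ = 1), with convergents p_k = a_k·p_{k-1} + p_{k-2}, q_k = a_k·q_{k-1} + q_{k-2} (p₋₁ = 1, q₋₁ = 0):
  k = 0: a₀ = 9; p₀/q₀ = 9/1; p₀² − 96·q₀² = 81 − 96 = -15.
  k = 1: m = 9, d = 15, a = ⌊(9 + 9)/15⌋ = 1; p/q = (1·9 + 1)/(1·1 + 0) = 10/1; p² − 96·q² = 100 − 96 = 4.
  k = 2: m = 6, d = 4, a = ⌊(9 + 6)/4⌋ = 3; p/q = (3·10 + 9)/(3·1 + 1) = 39/4; p² − 96·q² = 1521 − 1536 = -15.
  k = 3: m = 6, d = 15, a = ⌊(9 + 6)/15⌋ = 1; p/q = (1·39 + 10)/(1·4 + 1) = 49/5; p² − 96·q² = 2401 − 2400 = 1.
  The first convergent with p² − 96·q² = 1 gives the fundamental solution (x₁, y₁) = (49, 5).
Step 2: Apply the recurrence (x_{n+1}, y_{n+1}) = (x₁x_n + 96y₁y_n, x₁y_n + y₁x_n) repeatedly.
  From (x_1, y_1) = (49, 5): x_2 = 49·49 + 96·5·5 = 4801; y_2 = 49·5 + 5·49 = 490.
  From (x_2, y_2) = (4801, 490): x_3 = 49·4801 + 96·5·490 = 470449; y_3 = 49·490 + 5·4801 = 48015.
Step 3: Verify x_3² - 96·y_3² = 221322261601 - 221322261600 = 1 (should be 1). ✓

(x_1, y_1) = (49, 5); (x_3, y_3) = (470449, 48015).


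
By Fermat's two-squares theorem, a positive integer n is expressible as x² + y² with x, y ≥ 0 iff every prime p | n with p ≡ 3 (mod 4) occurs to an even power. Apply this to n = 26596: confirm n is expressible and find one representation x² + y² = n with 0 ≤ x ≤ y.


Step 1: Factor n = 26596 = 2^2 · 61 · 109.
Step 2: Check the mod-4 condition on each prime factor: 2 = 2 (special); 61 ≡ 1 (mod 4), exponent 1; 109 ≡ 1 (mod 4), exponent 1.
All primes ≡ 3 (mod 4) appear to even exponent (or don't appear), so by the two-squares theorem n IS expressible as a sum of two squares.
Step 3: Build a representation. Group n = k² · m with k = 2 and m = 61 · 109 = 6649 (a product of primes ≡ 1 (mod 4)); a representation of m scales to one of n via (k·x)² + (k·y)² = k²(x² + y²). Each prime p ≡ 1 (mod 4) is itself a sum of two squares; find a² by testing p − a² for a perfect square:
  61: 61 − 1² = 60, 61 − 2² = 57, 61 − 3² = 52, 61 − 4² = 45, 61 − 5² = 36 = 6² ⇒ 61 = 5² + 6².
  109: 109 − 1² = 108, 109 − 2² = 105, 109 − 3² = 100 = 10² ⇒ 109 = 3² + 10².
  Combine using the Brahmagupta–Fibonacci identity (a² + b²)(c² + d²) = (ac − bd)² + (ad + bc)² = (ac + bd)² + (ad − bc)²:
  61 · 109 = 6649: from (5² + 6²)(3² + 10²), take (5·3 − 6·10, 5·10 + 6·3) = (15 − 60, 50 + 18) = (-45, 68); dropping signs (only squares matter) gives (45, 68); check 45² + 68² = 2025 + 4624 = 6649 ✓.
  Scale by k = 2: (2·45, 2·68) = (90, 136).
Step 4: Order so x ≤ y and verify: 90² + 136² = 8100 + 18496 = 26596 = n. ✓

n = 26596 = 90² + 136² (one valid representation with x ≤ y).


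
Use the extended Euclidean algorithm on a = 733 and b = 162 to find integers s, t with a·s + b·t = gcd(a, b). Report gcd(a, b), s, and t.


Euclidean algorithm on (733, 162) — divide until remainder is 0:
  733 = 4 · 162 + 85
  162 = 1 · 85 + 77
  85 = 1 · 77 + 8
  77 = 9 · 8 + 5
  8 = 1 · 5 + 3
  5 = 1 · 3 + 2
  3 = 1 · 2 + 1
  2 = 2 · 1 + 0
gcd(733, 162) = 1.
Track Bezout coefficients alongside the remainders: start with r₀ = 733 = a·1 + b·0 (s = 1, t = 0) and r₁ = 162 = a·0 + b·1 (s = 0, t = 1); each new remainder r_{k+1} = r_{k-1} − q_k·r_k inherits s_{k+1} = s_{k-1} − q_k·s_k, t_{k+1} = t_{k-1} − q_k·t_k, so r_k = a·s_k + b·t_k at every step:
  q = 4: r = 85, s = 1 − 4·0 = 1, t = 0 − 4·1 = -4  (check: 733·1 + 162·(-4) = 85)
  q = 1: r = 77, s = 0 − 1·1 = -1, t = 1 − 1·(-4) = 5  (check: 733·(-1) + 162·5 = 77)
  q = 1: r = 8, s = 1 − 1·(-1) = 2, t = -4 − 1·5 = -9  (check: 733·2 + 162·(-9) = 8)
  q = 9: r = 5, s = -1 − 9·2 = -19, t = 5 − 9·(-9) = 86  (check: 733·(-19) + 162·86 = 5)
  q = 1: r = 3, s = 2 − 1·(-19) = 21, t = -9 − 1·86 = -95  (check: 733·21 + 162·(-95) = 3)
  q = 1: r = 2, s = -19 − 1·21 = -40, t = 86 − 1·(-95) = 181  (check: 733·(-40) + 162·181 = 2)
  q = 1: r = 1, s = 21 − 1·(-40) = 61, t = -95 − 1·181 = -276  (check: 733·61 + 162·(-276) = 1)
The row with r = 1 (the gcd) gives the Bezout coefficients s = 61, t = -276.
Result: 733 · (61) + 162 · (-276) = 1.

gcd(733, 162) = 1; s = 61, t = -276 (check: 733·61 + 162·(-276) = 1).


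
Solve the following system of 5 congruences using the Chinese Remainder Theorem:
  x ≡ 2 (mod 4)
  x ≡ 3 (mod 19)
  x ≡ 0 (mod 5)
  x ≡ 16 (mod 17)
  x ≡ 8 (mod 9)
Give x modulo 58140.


Product of moduli M = 4 · 19 · 5 · 17 · 9 = 58140.
Merge one congruence at a time:
  Start: x ≡ 2 (mod 4).
  Combine with x ≡ 3 (mod 19); new modulus lcm = 76.
    Write x = 2 + 4·t and substitute into x ≡ 3 (mod 19): 4·t ≡ 3 − 2 = 1 (mod 19).
    The inverse of 4 mod 19 is 5 (since 4·5 = 20 = 1·19 + 1), so t ≡ 5·1 = 5 ≡ 5 (mod 19).
    Then x = 2 + 4·5 = 22, valid modulo lcm(4, 19) = 76: x ≡ 22 (mod 76).
  Combine with x ≡ 0 (mod 5); new modulus lcm = 380.
    Write x = 22 + 76·t and substitute into x ≡ 0 (mod 5): 76·t ≡ 0 − 22 = -22 (mod 5).
    Reduce coefficients mod 5: 1·t ≡ 3 (mod 5).
    So t ≡ 3 (mod 5).
    Then x = 22 + 76·3 = 250, valid modulo lcm(76, 5) = 380: x ≡ 250 (mod 380).
  Combine with x ≡ 16 (mod 17); new modulus lcm = 6460.
    Write x = 250 + 380·t and substitute into x ≡ 16 (mod 17): 380·t ≡ 16 − 250 = -234 (mod 17).
    Reduce coefficients mod 17: 6·t ≡ 4 (mod 17).
    The inverse of 6 mod 17 is 3 (since 6·3 = 18 = 1·17 + 1), so t ≡ 3·4 = 12 ≡ 12 (mod 17).
    Then x = 250 + 380·12 = 4810, valid modulo lcm(380, 17) = 6460: x ≡ 4810 (mod 6460).
  Combine with x ≡ 8 (mod 9); new modulus lcm = 58140.
    Write x = 4810 + 6460·t and substitute into x ≡ 8 (mod 9): 6460·t ≡ 8 − 4810 = -4802 (mod 9).
    Reduce coefficients mod 9: 7·t ≡ 4 (mod 9).
    The inverse of 7 mod 9 is 4 (since 7·4 = 28 = 3·9 + 1), so t ≡ 4·4 = 16 ≡ 7 (mod 9).
    Then x = 4810 + 6460·7 = 50030, valid modulo lcm(6460, 9) = 58140: x ≡ 50030 (mod 58140).
Verify against each original: 50030 mod 4 = 2, 50030 mod 19 = 3, 50030 mod 5 = 0, 50030 mod 17 = 16, 50030 mod 9 = 8.

x ≡ 50030 (mod 58140).


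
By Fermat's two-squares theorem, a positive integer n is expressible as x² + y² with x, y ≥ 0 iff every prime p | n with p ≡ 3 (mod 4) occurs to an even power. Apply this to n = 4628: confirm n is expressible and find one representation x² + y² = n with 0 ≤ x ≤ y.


Step 1: Factor n = 4628 = 2^2 · 13 · 89.
Step 2: Check the mod-4 condition on each prime factor: 2 = 2 (special); 13 ≡ 1 (mod 4), exponent 1; 89 ≡ 1 (mod 4), exponent 1.
All primes ≡ 3 (mod 4) appear to even exponent (or don't appear), so by the two-squares theorem n IS expressible as a sum of two squares.
Step 3: Build a representation. Group n = k² · m with k = 2 and m = 13 · 89 = 1157 (a product of primes ≡ 1 (mod 4)); a representation of m scales to one of n via (k·x)² + (k·y)² = k²(x² + y²). Each prime p ≡ 1 (mod 4) is itself a sum of two squares; find a² by testing p − a² for a perfect square:
  13: 13 − 1² = 12, 13 − 2² = 9 = 3² ⇒ 13 = 2² + 3².
  89: 89 − 1² = 88, 89 − 2² = 85, 89 − 3² = 80, 89 − 4² = 73, 89 − 5² = 64 = 8² ⇒ 89 = 5² + 8².
  Combine using the Brahmagupta–Fibonacci identity (a² + b²)(c² + d²) = (ac − bd)² + (ad + bc)² = (ac + bd)² + (ad − bc)²:
  13 · 89 = 1157: from (2² + 3²)(5² + 8²), take (2·5 − 3·8, 2·8 + 3·5) = (10 − 24, 16 + 15) = (-14, 31); dropping signs (only squares matter) gives (14, 31); check 14² + 31² = 196 + 961 = 1157 ✓.
  Scale by k = 2: (2·14, 2·31) = (28, 62).
Step 4: Order so x ≤ y and verify: 28² + 62² = 784 + 3844 = 4628 = n. ✓

n = 4628 = 28² + 62² (one valid representation with x ≤ y).


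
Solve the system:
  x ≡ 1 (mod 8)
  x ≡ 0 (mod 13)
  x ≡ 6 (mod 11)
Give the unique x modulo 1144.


Moduli 8, 13, 11 are pairwise coprime; by CRT there is a unique solution modulo M = 8 · 13 · 11 = 1144.
Solve pairwise, accumulating the modulus:
  Start with x ≡ 1 (mod 8).
  Combine with x ≡ 0 (mod 13): since gcd(8, 13) = 1, we get a unique residue mod 104.
    Write x = 1 + 8·t and substitute into x ≡ 0 (mod 13): 8·t ≡ 0 − 1 = -1 (mod 13).
    Reduce coefficients mod 13: 8·t ≡ 12 (mod 13).
    The inverse of 8 mod 13 is 5 (since 8·5 = 40 = 3·13 + 1), so t ≡ 5·12 = 60 ≡ 8 (mod 13).
    Then x = 1 + 8·8 = 65, valid modulo lcm(8, 13) = 104: x ≡ 65 (mod 104).
  Combine with x ≡ 6 (mod 11): since gcd(104, 11) = 1, we get a unique residue mod 1144.
    Write x = 65 + 104·t and substitute into x ≡ 6 (mod 11): 104·t ≡ 6 − 65 = -59 (mod 11).
    Reduce coefficients mod 11: 5·t ≡ 7 (mod 11).
    The inverse of 5 mod 11 is 9 (since 5·9 = 45 = 4·11 + 1), so t ≡ 9·7 = 63 ≡ 8 (mod 11).
    Then x = 65 + 104·8 = 897, valid modulo lcm(104, 11) = 1144: x ≡ 897 (mod 1144).
Verify: 897 mod 8 = 1 ✓, 897 mod 13 = 0 ✓, 897 mod 11 = 6 ✓.

x ≡ 897 (mod 1144).


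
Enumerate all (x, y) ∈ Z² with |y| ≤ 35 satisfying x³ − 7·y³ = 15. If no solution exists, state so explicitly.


The equation is x³ - 7y³ = 15. For fixed y, x³ = 7·y³ + 15, so a solution requires the RHS to be a perfect cube.
Strategy: iterate y from -35 to 35, compute RHS = 7·y³ + 15, and check whether it is a (positive or negative) perfect cube.
Check small values of y:
  y = 0: RHS = 15 is not a perfect cube.
  y = 1: RHS = 22 is not a perfect cube.
  y = -1: RHS = 8 = (2)³ ⇒ x = 2 works.
  y = 2: RHS = 71 is not a perfect cube.
  y = -2: RHS = -41 is not a perfect cube.
  y = 3: RHS = 204 is not a perfect cube.
  y = -3: RHS = -174 is not a perfect cube.
Continuing, at y = 23: RHS = 85184 = (44)³ ⇒ x = 44 works.
Searching the remaining y in |y| ≤ 35 finds no further solutions.
Collected solutions: (2, -1), (44, 23).

Solutions (with |y| ≤ 35): (2, -1), (44, 23).


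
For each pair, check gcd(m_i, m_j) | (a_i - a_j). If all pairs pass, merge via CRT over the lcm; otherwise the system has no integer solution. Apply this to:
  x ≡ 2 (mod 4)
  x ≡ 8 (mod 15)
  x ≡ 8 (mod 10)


Moduli 4, 15, 10 are not pairwise coprime, so CRT works modulo lcm(m_i) when all pairwise compatibility conditions hold.
Pairwise compatibility: gcd(m_i, m_j) must divide a_i - a_j for every pair.
Merge one congruence at a time:
  Start: x ≡ 2 (mod 4).
  Combine with x ≡ 8 (mod 15): gcd(4, 15) = 1; 8 - 2 = 6, which IS divisible by 1, so compatible.
    Write x = 2 + 4·t and substitute into x ≡ 8 (mod 15): 4·t ≡ 8 − 2 = 6 (mod 15).
    The inverse of 4 mod 15 is 4 (since 4·4 = 16 = 1·15 + 1), so t ≡ 4·6 = 24 ≡ 9 (mod 15).
    Then x = 2 + 4·9 = 38, valid modulo lcm(4, 15) = 60: x ≡ 38 (mod 60).
  Combine with x ≡ 8 (mod 10): gcd(60, 10) = 10; 8 - 38 = -30, which IS divisible by 10, so compatible.
    Write x = 38 + 60·t and substitute into x ≡ 8 (mod 10): 60·t ≡ 8 − 38 = -30 (mod 10).
    Divide the congruence (and modulus) by g = 10: 6·t ≡ -3 (mod 1).
    Modulo 1 every t works; take t = 0.
    Then x = 38 + 60·0 = 38, valid modulo lcm(60, 10) = 60: x ≡ 38 (mod 60).
Verify: 38 mod 4 = 2, 38 mod 15 = 8, 38 mod 10 = 8.

x ≡ 38 (mod 60).


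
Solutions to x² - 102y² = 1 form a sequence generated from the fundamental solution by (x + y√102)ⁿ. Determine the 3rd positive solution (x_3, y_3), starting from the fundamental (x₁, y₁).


Step 1: Find the fundamental solution (x₁, y₁) of x² - 102y² = 1.
  Expand √102 as a continued fraction. a₀ = ⌊√102⌋ = 10; iterate m_{k+1} = d_k·a_k − m_k, d_{k+1} = (102 − m_{k+1}²)/d_k, a_{k+1} = ⌊(a₀ + m_{k+1})/d_{k+1}⌋ (starting m₀ = 0, d₀ = 1), with convergents p_k = a_k·p_{k-1} + p_{k-2}, q_k = a_k·q_{k-1} + q_{k-2} (p₋₁ = 1, q₋₁ = 0):
  k = 0: a₀ = 10; p₀/q₀ = 10/1; p₀² − 102·q₀² = 100 − 102 = -2.
  k = 1: m = 10, d = 2, a = ⌊(10 + 10)/2⌋ = 10; p/q = (10·10 + 1)/(10·1 + 0) = 101/10; p² − 102·q² = 10201 − 10200 = 1.
  The first convergent with p² − 102·q² = 1 gives the fundamental solution (x₁, y₁) = (101, 10).
Step 2: Apply the recurrence (x_{n+1}, y_{n+1}) = (x₁x_n + 102y₁y_n, x₁y_n + y₁x_n) repeatedly.
  From (x_1, y_1) = (101, 10): x_2 = 101·101 + 102·10·10 = 20401; y_2 = 101·10 + 10·101 = 2020.
  From (x_2, y_2) = (20401, 2020): x_3 = 101·20401 + 102·10·2020 = 4120901; y_3 = 101·2020 + 10·20401 = 408030.
Step 3: Verify x_3² - 102·y_3² = 16981825051801 - 16981825051800 = 1 (should be 1). ✓

(x_1, y_1) = (101, 10); (x_3, y_3) = (4120901, 408030).


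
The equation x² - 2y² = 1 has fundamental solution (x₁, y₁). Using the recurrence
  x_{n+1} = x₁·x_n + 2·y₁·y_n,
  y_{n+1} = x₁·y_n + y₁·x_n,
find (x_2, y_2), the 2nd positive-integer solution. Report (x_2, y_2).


Step 1: Find the fundamental solution (x₁, y₁) of x² - 2y² = 1.
  Expand √2 as a continued fraction. a₀ = ⌊√2⌋ = 1; iterate m_{k+1} = d_k·a_k − m_k, d_{k+1} = (2 − m_{k+1}²)/d_k, a_{k+1} = ⌊(a₀ + m_{k+1})/d_{k+1}⌋ (starting m₀ = 0, d₀ = 1), with convergents p_k = a_k·p_{k-1} + p_{k-2}, q_k = a_k·q_{k-1} + q_{k-2} (p₋₁ = 1, q₋₁ = 0):
  k = 0: a₀ = 1; p₀/q₀ = 1/1; p₀² − 2·q₀² = 1 − 2 = -1.
  k = 1: m = 1, d = 1, a = ⌊(1 + 1)/1⌋ = 2; p/q = (2·1 + 1)/(2·1 + 0) = 3/2; p² − 2·q² = 9 − 8 = 1.
  The first convergent with p² − 2·q² = 1 gives the fundamental solution (x₁, y₁) = (3, 2).
Step 2: Apply the recurrence (x_{n+1}, y_{n+1}) = (x₁x_n + 2y₁y_n, x₁y_n + y₁x_n) repeatedly.
  From (x_1, y_1) = (3, 2): x_2 = 3·3 + 2·2·2 = 17; y_2 = 3·2 + 2·3 = 12.
Step 3: Verify x_2² - 2·y_2² = 289 - 288 = 1 (should be 1). ✓

(x_1, y_1) = (3, 2); (x_2, y_2) = (17, 12).


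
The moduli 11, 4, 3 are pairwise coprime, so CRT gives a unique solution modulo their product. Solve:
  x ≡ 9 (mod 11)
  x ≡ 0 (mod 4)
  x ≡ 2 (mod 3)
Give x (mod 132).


Moduli 11, 4, 3 are pairwise coprime; by CRT there is a unique solution modulo M = 11 · 4 · 3 = 132.
Solve pairwise, accumulating the modulus:
  Start with x ≡ 9 (mod 11).
  Combine with x ≡ 0 (mod 4): since gcd(11, 4) = 1, we get a unique residue mod 44.
    Write x = 9 + 11·t and substitute into x ≡ 0 (mod 4): 11·t ≡ 0 − 9 = -9 (mod 4).
    Reduce coefficients mod 4: 3·t ≡ 3 (mod 4).
    The inverse of 3 mod 4 is 3 (since 3·3 = 9 = 2·4 + 1), so t ≡ 3·3 = 9 ≡ 1 (mod 4).
    Then x = 9 + 11·1 = 20, valid modulo lcm(11, 4) = 44: x ≡ 20 (mod 44).
  Combine with x ≡ 2 (mod 3): since gcd(44, 3) = 1, we get a unique residue mod 132.
    Write x = 20 + 44·t and substitute into x ≡ 2 (mod 3): 44·t ≡ 2 − 20 = -18 (mod 3).
    Reduce coefficients mod 3: 2·t ≡ 0 (mod 3).
    The inverse of 2 mod 3 is 2 (since 2·2 = 4 = 1·3 + 1), so t ≡ 2·0 = 0 ≡ 0 (mod 3).
    Then x = 20 + 44·0 = 20, valid modulo lcm(44, 3) = 132: x ≡ 20 (mod 132).
Verify: 20 mod 11 = 9 ✓, 20 mod 4 = 0 ✓, 20 mod 3 = 2 ✓.

x ≡ 20 (mod 132).


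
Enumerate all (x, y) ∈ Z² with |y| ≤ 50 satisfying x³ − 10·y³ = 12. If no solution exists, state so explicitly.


The equation is x³ - 10y³ = 12. For fixed y, x³ = 10·y³ + 12, so a solution requires the RHS to be a perfect cube.
Strategy: iterate y from -50 to 50, compute RHS = 10·y³ + 12, and check whether it is a (positive or negative) perfect cube.
Check small values of y:
  y = 0: RHS = 12 is not a perfect cube.
  y = 1: RHS = 22 is not a perfect cube.
  y = -1: RHS = 2 is not a perfect cube.
  y = 2: RHS = 92 is not a perfect cube.
  y = -2: RHS = -68 is not a perfect cube.
  y = 3: RHS = 282 is not a perfect cube.
  y = -3: RHS = -258 is not a perfect cube.
Continuing the search up to |y| = 50 finds no solutions either.
No (x, y) in the scanned range satisfies the equation.

No integer solutions with |y| ≤ 50.


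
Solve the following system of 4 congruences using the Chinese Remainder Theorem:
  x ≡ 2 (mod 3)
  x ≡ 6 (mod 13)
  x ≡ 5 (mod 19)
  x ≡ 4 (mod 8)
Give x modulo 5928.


Product of moduli M = 3 · 13 · 19 · 8 = 5928.
Merge one congruence at a time:
  Start: x ≡ 2 (mod 3).
  Combine with x ≡ 6 (mod 13); new modulus lcm = 39.
    Write x = 2 + 3·t and substitute into x ≡ 6 (mod 13): 3·t ≡ 6 − 2 = 4 (mod 13).
    The inverse of 3 mod 13 is 9 (since 3·9 = 27 = 2·13 + 1), so t ≡ 9·4 = 36 ≡ 10 (mod 13).
    Then x = 2 + 3·10 = 32, valid modulo lcm(3, 13) = 39: x ≡ 32 (mod 39).
  Combine with x ≡ 5 (mod 19); new modulus lcm = 741.
    Write x = 32 + 39·t and substitute into x ≡ 5 (mod 19): 39·t ≡ 5 − 32 = -27 (mod 19).
    Reduce coefficients mod 19: 1·t ≡ 11 (mod 19).
    So t ≡ 11 (mod 19).
    Then x = 32 + 39·11 = 461, valid modulo lcm(39, 19) = 741: x ≡ 461 (mod 741).
  Combine with x ≡ 4 (mod 8); new modulus lcm = 5928.
    Write x = 461 + 741·t and substitute into x ≡ 4 (mod 8): 741·t ≡ 4 − 461 = -457 (mod 8).
    Reduce coefficients mod 8: 5·t ≡ 7 (mod 8).
    The inverse of 5 mod 8 is 5 (since 5·5 = 25 = 3·8 + 1), so t ≡ 5·7 = 35 ≡ 3 (mod 8).
    Then x = 461 + 741·3 = 2684, valid modulo lcm(741, 8) = 5928: x ≡ 2684 (mod 5928).
Verify against each original: 2684 mod 3 = 2, 2684 mod 13 = 6, 2684 mod 19 = 5, 2684 mod 8 = 4.

x ≡ 2684 (mod 5928).


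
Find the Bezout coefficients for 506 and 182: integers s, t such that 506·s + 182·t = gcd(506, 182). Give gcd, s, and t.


Euclidean algorithm on (506, 182) — divide until remainder is 0:
  506 = 2 · 182 + 142
  182 = 1 · 142 + 40
  142 = 3 · 40 + 22
  40 = 1 · 22 + 18
  22 = 1 · 18 + 4
  18 = 4 · 4 + 2
  4 = 2 · 2 + 0
gcd(506, 182) = 2.
Track Bezout coefficients alongside the remainders: start with r₀ = 506 = a·1 + b·0 (s = 1, t = 0) and r₁ = 182 = a·0 + b·1 (s = 0, t = 1); each new remainder r_{k+1} = r_{k-1} − q_k·r_k inherits s_{k+1} = s_{k-1} − q_k·s_k, t_{k+1} = t_{k-1} − q_k·t_k, so r_k = a·s_k + b·t_k at every step:
  q = 2: r = 142, s = 1 − 2·0 = 1, t = 0 − 2·1 = -2  (check: 506·1 + 182·(-2) = 142)
  q = 1: r = 40, s = 0 − 1·1 = -1, t = 1 − 1·(-2) = 3  (check: 506·(-1) + 182·3 = 40)
  q = 3: r = 22, s = 1 − 3·(-1) = 4, t = -2 − 3·3 = -11  (check: 506·4 + 182·(-11) = 22)
  q = 1: r = 18, s = -1 − 1·4 = -5, t = 3 − 1·(-11) = 14  (check: 506·(-5) + 182·14 = 18)
  q = 1: r = 4, s = 4 − 1·(-5) = 9, t = -11 − 1·14 = -25  (check: 506·9 + 182·(-25) = 4)
  q = 4: r = 2, s = -5 − 4·9 = -41, t = 14 − 4·(-25) = 114  (check: 506·(-41) + 182·114 = 2)
The row with r = 2 (the gcd) gives the Bezout coefficients s = -41, t = 114.
Result: 506 · (-41) + 182 · (114) = 2.

gcd(506, 182) = 2; s = -41, t = 114 (check: 506·(-41) + 182·114 = 2).


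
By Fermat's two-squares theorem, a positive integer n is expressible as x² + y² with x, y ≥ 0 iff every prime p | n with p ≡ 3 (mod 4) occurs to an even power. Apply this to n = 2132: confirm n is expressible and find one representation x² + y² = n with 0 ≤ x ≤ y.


Step 1: Factor n = 2132 = 2^2 · 13 · 41.
Step 2: Check the mod-4 condition on each prime factor: 2 = 2 (special); 13 ≡ 1 (mod 4), exponent 1; 41 ≡ 1 (mod 4), exponent 1.
All primes ≡ 3 (mod 4) appear to even exponent (or don't appear), so by the two-squares theorem n IS expressible as a sum of two squares.
Step 3: Build a representation. Group n = k² · m with k = 2 and m = 13 · 41 = 533 (a product of primes ≡ 1 (mod 4)); a representation of m scales to one of n via (k·x)² + (k·y)² = k²(x² + y²). Each prime p ≡ 1 (mod 4) is itself a sum of two squares; find a² by testing p − a² for a perfect square:
  13: 13 − 1² = 12, 13 − 2² = 9 = 3² ⇒ 13 = 2² + 3².
  41: 41 − 1² = 40, 41 − 2² = 37, 41 − 3² = 32, 41 − 4² = 25 = 5² ⇒ 41 = 4² + 5².
  Combine using the Brahmagupta–Fibonacci identity (a² + b²)(c² + d²) = (ac − bd)² + (ad + bc)² = (ac + bd)² + (ad − bc)²:
  13 · 41 = 533: from (2² + 3²)(4² + 5²), take (2·4 − 3·5, 2·5 + 3·4) = (8 − 15, 10 + 12) = (-7, 22); dropping signs (only squares matter) gives (7, 22); check 7² + 22² = 49 + 484 = 533 ✓.
  Scale by k = 2: (2·7, 2·22) = (14, 44).
Step 4: Order so x ≤ y and verify: 14² + 44² = 196 + 1936 = 2132 = n. ✓

n = 2132 = 14² + 44² (one valid representation with x ≤ y).


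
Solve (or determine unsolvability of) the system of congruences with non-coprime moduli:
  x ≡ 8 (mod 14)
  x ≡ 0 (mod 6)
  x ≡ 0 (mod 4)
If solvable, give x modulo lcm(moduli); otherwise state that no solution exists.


Moduli 14, 6, 4 are not pairwise coprime, so CRT works modulo lcm(m_i) when all pairwise compatibility conditions hold.
Pairwise compatibility: gcd(m_i, m_j) must divide a_i - a_j for every pair.
Merge one congruence at a time:
  Start: x ≡ 8 (mod 14).
  Combine with x ≡ 0 (mod 6): gcd(14, 6) = 2; 0 - 8 = -8, which IS divisible by 2, so compatible.
    Write x = 8 + 14·t and substitute into x ≡ 0 (mod 6): 14·t ≡ 0 − 8 = -8 (mod 6).
    Divide the congruence (and modulus) by g = 2: 7·t ≡ -4 (mod 3).
    Reduce coefficients mod 3: 1·t ≡ 2 (mod 3).
    So t ≡ 2 (mod 3).
    Then x = 8 + 14·2 = 36, valid modulo lcm(14, 6) = 42: x ≡ 36 (mod 42).
  Combine with x ≡ 0 (mod 4): gcd(42, 4) = 2; 0 - 36 = -36, which IS divisible by 2, so compatible.
    Write x = 36 + 42·t and substitute into x ≡ 0 (mod 4): 42·t ≡ 0 − 36 = -36 (mod 4).
    Divide the congruence (and modulus) by g = 2: 21·t ≡ -18 (mod 2).
    Reduce coefficients mod 2: 1·t ≡ 0 (mod 2).
    So t ≡ 0 (mod 2).
    Then x = 36 + 42·0 = 36, valid modulo lcm(42, 4) = 84: x ≡ 36 (mod 84).
Verify: 36 mod 14 = 8, 36 mod 6 = 0, 36 mod 4 = 0.

x ≡ 36 (mod 84).


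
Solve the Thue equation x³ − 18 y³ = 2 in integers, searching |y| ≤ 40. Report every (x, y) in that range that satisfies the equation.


The equation is x³ - 18y³ = 2. For fixed y, x³ = 18·y³ + 2, so a solution requires the RHS to be a perfect cube.
Strategy: iterate y from -40 to 40, compute RHS = 18·y³ + 2, and check whether it is a (positive or negative) perfect cube.
Check small values of y:
  y = 0: RHS = 2 is not a perfect cube.
  y = 1: RHS = 20 is not a perfect cube.
  y = -1: RHS = -16 is not a perfect cube.
  y = 2: RHS = 146 is not a perfect cube.
  y = -2: RHS = -142 is not a perfect cube.
  y = 3: RHS = 488 is not a perfect cube.
  y = -3: RHS = -484 is not a perfect cube.
Continuing the search up to |y| = 40 finds no solutions either.
No (x, y) in the scanned range satisfies the equation.

No integer solutions with |y| ≤ 40.
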